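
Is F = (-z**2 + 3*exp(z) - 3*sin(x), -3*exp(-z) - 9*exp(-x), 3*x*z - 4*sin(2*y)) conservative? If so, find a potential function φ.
No, ∇×F = (-8*cos(2*y) - 3*exp(-z), -5*z + 3*exp(z), 9*exp(-x)) ≠ 0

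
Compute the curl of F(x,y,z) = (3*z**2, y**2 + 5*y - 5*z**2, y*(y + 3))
(2*y + 10*z + 3, 6*z, 0)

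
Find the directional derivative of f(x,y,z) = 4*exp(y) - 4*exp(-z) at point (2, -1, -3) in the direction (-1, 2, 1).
2*sqrt(6)*(2 + exp(4))*exp(-1)/3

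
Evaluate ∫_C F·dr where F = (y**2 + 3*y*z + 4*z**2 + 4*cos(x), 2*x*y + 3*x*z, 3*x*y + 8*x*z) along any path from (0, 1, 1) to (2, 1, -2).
4*sin(2) + 22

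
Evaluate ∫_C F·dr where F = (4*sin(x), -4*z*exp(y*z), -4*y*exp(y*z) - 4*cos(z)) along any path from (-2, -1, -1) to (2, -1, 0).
-4 - 4*sin(1) + 4*E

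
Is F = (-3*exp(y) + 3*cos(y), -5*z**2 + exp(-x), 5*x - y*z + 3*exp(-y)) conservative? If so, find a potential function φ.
No, ∇×F = (9*z - 3*exp(-y), -5, 3*exp(y) + 3*sin(y) - exp(-x)) ≠ 0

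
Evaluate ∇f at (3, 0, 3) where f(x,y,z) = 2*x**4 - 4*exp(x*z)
(216 - 12*exp(9), 0, -12*exp(9))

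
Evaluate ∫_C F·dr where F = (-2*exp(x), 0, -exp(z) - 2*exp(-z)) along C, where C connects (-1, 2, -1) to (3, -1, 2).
(-2*exp(5) - exp(4) - 2*exp(3) + 2 + 3*E)*exp(-2)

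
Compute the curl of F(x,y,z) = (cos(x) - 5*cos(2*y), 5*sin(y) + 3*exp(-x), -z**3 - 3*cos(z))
(0, 0, -10*sin(2*y) - 3*exp(-x))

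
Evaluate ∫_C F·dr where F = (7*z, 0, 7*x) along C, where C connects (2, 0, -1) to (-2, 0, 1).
0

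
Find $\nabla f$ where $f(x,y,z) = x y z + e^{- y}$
(y*z, x*z - exp(-y), x*y)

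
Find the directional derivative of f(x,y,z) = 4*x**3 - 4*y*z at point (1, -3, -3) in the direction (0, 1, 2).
36*sqrt(5)/5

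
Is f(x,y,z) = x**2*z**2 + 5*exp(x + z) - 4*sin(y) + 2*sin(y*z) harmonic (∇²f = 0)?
No, ∇²f = 2*x**2 - 2*y**2*sin(y*z) - 2*z**2*sin(y*z) + 2*z**2 + 10*exp(x + z) + 4*sin(y)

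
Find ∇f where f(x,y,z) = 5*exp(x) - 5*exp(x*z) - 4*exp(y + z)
(-5*z*exp(x*z) + 5*exp(x), -4*exp(y + z), -5*x*exp(x*z) - 4*exp(y + z))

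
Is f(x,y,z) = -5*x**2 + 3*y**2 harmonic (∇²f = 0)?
No, ∇²f = -4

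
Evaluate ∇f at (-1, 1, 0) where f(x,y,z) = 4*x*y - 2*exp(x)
(4 - 2*exp(-1), -4, 0)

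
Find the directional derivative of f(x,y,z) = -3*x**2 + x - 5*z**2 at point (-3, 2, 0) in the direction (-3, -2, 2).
-57*sqrt(17)/17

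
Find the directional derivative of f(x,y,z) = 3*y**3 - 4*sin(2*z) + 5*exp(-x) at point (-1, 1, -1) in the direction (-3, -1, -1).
sqrt(11)*(-9 + 8*cos(2) + 15*E)/11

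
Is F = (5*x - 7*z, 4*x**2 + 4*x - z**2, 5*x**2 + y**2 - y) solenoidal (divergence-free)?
No, ∇·F = 5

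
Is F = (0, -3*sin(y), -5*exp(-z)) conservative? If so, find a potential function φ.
Yes, F is conservative. φ = 3*cos(y) + 5*exp(-z)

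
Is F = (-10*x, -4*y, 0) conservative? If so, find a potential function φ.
Yes, F is conservative. φ = -5*x**2 - 2*y**2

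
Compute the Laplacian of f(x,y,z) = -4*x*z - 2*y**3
-12*y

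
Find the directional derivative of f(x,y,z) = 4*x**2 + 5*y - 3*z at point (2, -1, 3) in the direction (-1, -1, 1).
-8*sqrt(3)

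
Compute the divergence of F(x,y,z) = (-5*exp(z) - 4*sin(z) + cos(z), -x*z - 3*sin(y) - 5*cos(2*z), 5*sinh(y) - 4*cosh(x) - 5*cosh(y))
-3*cos(y)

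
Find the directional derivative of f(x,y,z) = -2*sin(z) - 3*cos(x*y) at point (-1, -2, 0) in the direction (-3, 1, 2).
sqrt(14)*(-4 + 15*sin(2))/14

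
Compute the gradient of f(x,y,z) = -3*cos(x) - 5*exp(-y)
(3*sin(x), 5*exp(-y), 0)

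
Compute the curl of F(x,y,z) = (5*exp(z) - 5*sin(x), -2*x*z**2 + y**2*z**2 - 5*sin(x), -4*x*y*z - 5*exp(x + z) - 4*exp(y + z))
(-2*y**2*z - 4*exp(y + z), 4*y*z + 5*exp(z) + 5*exp(x + z), -2*z**2 - 5*cos(x))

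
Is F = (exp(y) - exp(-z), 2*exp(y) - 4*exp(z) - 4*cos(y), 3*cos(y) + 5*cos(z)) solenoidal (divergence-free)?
No, ∇·F = 2*exp(y) + 4*sin(y) - 5*sin(z)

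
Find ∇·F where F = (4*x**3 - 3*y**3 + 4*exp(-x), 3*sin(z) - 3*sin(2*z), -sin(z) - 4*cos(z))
12*x**2 + 4*sin(z) - cos(z) - 4*exp(-x)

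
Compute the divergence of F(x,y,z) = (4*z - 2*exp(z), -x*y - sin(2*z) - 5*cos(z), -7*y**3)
-x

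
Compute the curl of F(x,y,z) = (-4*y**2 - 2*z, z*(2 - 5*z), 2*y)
(10*z, -2, 8*y)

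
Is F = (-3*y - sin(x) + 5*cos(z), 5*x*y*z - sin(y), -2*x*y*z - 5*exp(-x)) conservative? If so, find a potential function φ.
No, ∇×F = (x*(-5*y - 2*z), 2*y*z - 5*sin(z) - 5*exp(-x), 5*y*z + 3) ≠ 0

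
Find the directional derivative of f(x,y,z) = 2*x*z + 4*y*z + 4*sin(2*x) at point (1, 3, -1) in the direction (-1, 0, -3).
-4*sqrt(10)*(cos(2) + 5)/5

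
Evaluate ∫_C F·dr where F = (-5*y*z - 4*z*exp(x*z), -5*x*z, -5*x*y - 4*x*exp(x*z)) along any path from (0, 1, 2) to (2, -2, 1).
24 - 4*exp(2)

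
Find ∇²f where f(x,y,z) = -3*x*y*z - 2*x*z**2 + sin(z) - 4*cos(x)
-4*x - sin(z) + 4*cos(x)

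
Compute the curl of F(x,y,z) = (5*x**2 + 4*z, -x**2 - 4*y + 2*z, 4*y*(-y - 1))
(-8*y - 6, 4, -2*x)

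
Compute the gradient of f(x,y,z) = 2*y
(0, 2, 0)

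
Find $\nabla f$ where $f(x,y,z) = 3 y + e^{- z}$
(0, 3, -exp(-z))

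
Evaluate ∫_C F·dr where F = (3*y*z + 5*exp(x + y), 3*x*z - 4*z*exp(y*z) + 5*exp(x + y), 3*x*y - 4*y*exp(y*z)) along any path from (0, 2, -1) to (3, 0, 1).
-5*exp(2) - 4 + 4*exp(-2) + 5*exp(3)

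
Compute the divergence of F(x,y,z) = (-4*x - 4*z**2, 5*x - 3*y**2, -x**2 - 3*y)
-6*y - 4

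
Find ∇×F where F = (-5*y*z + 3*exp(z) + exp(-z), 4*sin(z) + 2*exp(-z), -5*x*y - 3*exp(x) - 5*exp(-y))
(-5*x - 4*cos(z) + 2*exp(-z) + 5*exp(-y), 3*exp(x) + 3*exp(z) - exp(-z), 5*z)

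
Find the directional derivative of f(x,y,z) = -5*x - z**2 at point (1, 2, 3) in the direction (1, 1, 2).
-17*sqrt(6)/6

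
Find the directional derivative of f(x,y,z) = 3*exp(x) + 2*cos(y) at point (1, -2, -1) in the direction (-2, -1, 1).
sqrt(6)*(-E - sin(2)/3)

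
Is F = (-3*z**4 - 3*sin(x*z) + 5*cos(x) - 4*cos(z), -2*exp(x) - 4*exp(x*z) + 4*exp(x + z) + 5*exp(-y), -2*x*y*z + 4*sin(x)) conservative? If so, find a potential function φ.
No, ∇×F = (-2*x*z + 4*x*exp(x*z) - 4*exp(x + z), -3*x*cos(x*z) + 2*y*z - 12*z**3 + 4*sin(z) - 4*cos(x), -4*z*exp(x*z) - 2*exp(x) + 4*exp(x + z)) ≠ 0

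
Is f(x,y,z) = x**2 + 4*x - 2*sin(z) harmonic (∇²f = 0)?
No, ∇²f = 2*sin(z) + 2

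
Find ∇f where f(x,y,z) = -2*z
(0, 0, -2)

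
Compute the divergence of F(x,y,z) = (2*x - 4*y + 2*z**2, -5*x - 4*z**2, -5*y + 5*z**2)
10*z + 2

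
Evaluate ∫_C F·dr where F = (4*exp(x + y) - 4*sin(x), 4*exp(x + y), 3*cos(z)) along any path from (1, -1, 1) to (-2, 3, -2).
-4 - 3*sin(2) - 3*sin(1) - 4*cos(1) + 4*cos(2) + 4*E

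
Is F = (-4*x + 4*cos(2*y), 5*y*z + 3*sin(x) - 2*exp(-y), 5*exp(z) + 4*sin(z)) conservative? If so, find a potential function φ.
No, ∇×F = (-5*y, 0, 8*sin(2*y) + 3*cos(x)) ≠ 0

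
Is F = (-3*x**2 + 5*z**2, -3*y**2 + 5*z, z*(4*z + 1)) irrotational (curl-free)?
No, ∇×F = (-5, 10*z, 0)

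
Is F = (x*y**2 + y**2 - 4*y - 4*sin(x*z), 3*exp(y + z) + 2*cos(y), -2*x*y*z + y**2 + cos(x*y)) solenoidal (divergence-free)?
No, ∇·F = -2*x*y + y**2 - 4*z*cos(x*z) + 3*exp(y + z) - 2*sin(y)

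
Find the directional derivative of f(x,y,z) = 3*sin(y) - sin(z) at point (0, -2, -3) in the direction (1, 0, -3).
3*sqrt(10)*cos(3)/10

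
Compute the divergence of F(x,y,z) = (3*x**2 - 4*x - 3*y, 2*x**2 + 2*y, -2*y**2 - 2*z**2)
6*x - 4*z - 2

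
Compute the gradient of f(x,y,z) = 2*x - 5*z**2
(2, 0, -10*z)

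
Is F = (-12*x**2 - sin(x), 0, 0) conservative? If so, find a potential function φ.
Yes, F is conservative. φ = -4*x**3 + cos(x)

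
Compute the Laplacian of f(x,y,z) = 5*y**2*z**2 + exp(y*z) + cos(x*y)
-x**2*cos(x*y) + y**2*(exp(y*z) + 10) - y**2*cos(x*y) + z**2*exp(y*z) + 10*z**2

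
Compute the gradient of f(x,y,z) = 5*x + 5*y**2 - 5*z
(5, 10*y, -5)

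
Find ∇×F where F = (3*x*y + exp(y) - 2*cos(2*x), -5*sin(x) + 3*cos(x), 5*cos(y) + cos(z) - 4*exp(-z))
(-5*sin(y), 0, -3*x - exp(y) - 3*sin(x) - 5*cos(x))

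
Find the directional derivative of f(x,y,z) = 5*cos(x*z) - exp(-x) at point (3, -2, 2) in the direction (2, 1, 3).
sqrt(14)*(2 - 65*exp(3)*sin(6))*exp(-3)/14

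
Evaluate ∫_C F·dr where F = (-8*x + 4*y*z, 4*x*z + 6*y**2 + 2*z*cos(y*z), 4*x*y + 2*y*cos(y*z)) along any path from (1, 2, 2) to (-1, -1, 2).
-26 - 2*sin(2) - 2*sin(4)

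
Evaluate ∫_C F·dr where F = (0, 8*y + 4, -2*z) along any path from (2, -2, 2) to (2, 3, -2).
40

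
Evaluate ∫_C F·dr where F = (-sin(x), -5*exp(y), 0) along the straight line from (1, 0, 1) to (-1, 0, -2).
0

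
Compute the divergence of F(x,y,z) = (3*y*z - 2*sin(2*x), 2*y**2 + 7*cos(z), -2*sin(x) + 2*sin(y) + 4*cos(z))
4*y - 4*sin(z) - 4*cos(2*x)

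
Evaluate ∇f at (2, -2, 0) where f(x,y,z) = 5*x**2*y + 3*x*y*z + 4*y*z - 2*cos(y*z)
(-40, 20, -20)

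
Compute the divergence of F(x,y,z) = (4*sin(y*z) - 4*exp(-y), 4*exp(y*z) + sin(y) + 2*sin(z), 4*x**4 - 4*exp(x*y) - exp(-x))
4*z*exp(y*z) + cos(y)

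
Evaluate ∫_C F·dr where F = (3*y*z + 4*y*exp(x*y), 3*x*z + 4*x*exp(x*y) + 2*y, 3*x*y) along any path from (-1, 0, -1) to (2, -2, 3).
-36 + 4*exp(-4)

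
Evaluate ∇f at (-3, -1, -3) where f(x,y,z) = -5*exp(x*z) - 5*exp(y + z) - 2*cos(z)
(15*exp(9), -5*exp(-4), -2*sin(3) - 5*exp(-4) + 15*exp(9))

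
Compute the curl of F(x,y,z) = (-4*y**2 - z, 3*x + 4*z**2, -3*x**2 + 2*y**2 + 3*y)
(4*y - 8*z + 3, 6*x - 1, 8*y + 3)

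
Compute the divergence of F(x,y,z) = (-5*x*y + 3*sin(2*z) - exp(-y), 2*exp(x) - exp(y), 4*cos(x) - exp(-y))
-5*y - exp(y)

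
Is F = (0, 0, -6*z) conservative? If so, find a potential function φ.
Yes, F is conservative. φ = -3*z**2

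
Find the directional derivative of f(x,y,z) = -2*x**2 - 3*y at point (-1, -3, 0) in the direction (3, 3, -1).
3*sqrt(19)/19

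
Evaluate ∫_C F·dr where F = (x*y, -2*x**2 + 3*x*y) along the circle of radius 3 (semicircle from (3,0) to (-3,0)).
54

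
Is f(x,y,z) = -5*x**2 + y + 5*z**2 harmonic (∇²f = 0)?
Yes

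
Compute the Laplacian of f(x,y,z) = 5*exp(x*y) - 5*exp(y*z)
5*x**2*exp(x*y) + 5*y**2*exp(x*y) - 5*y**2*exp(y*z) - 5*z**2*exp(y*z)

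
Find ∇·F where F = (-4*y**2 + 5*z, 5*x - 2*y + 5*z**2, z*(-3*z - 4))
-6*z - 6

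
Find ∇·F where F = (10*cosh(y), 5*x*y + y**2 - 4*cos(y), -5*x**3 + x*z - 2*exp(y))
6*x + 2*y + 4*sin(y)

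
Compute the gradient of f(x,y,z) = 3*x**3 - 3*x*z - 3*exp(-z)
(9*x**2 - 3*z, 0, -3*x + 3*exp(-z))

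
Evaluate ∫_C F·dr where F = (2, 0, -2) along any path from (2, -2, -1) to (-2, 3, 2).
-14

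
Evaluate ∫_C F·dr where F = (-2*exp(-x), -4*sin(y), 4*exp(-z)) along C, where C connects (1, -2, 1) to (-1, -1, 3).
-4*exp(-3) + 2*exp(-1) - 4*cos(2) + 4*cos(1) + 2*E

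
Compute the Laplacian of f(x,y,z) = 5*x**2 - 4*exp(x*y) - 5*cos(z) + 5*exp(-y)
-4*x**2*exp(x*y) - 4*y**2*exp(x*y) + 5*cos(z) + 10 + 5*exp(-y)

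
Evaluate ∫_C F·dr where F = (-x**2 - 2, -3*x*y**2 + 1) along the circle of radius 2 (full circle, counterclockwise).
-12*pi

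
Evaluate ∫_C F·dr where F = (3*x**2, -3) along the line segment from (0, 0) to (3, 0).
27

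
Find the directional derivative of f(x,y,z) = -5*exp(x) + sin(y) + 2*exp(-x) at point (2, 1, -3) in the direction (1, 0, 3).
sqrt(10)*(-5*exp(4) - 2)*exp(-2)/10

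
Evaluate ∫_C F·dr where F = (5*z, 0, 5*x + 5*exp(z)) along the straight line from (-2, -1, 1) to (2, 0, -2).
-5*E - 10 + 5*exp(-2)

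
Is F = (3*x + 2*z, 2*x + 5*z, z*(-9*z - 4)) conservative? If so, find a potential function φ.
No, ∇×F = (-5, 2, 2) ≠ 0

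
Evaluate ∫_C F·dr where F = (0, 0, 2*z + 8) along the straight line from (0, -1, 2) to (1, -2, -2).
-32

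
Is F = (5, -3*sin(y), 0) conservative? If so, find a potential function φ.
Yes, F is conservative. φ = 5*x + 3*cos(y)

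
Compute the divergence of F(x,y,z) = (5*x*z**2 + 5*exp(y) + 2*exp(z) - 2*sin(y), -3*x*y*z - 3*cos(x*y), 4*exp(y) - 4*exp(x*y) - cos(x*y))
-3*x*z + 3*x*sin(x*y) + 5*z**2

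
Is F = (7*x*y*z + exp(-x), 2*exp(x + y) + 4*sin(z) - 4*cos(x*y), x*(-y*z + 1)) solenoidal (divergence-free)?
No, ∇·F = -x*y + 4*x*sin(x*y) + 7*y*z + 2*exp(x + y) - exp(-x)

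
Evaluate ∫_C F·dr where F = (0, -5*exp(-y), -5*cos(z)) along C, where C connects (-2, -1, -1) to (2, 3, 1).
-5*E - 10*sin(1) + 5*exp(-3)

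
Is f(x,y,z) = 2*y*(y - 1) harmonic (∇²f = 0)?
No, ∇²f = 4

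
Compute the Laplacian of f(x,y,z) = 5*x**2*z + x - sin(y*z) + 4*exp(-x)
y**2*sin(y*z) + z**2*sin(y*z) + 10*z + 4*exp(-x)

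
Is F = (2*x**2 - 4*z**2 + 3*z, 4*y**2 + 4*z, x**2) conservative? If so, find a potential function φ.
No, ∇×F = (-4, -2*x - 8*z + 3, 0) ≠ 0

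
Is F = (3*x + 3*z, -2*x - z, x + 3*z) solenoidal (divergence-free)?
No, ∇·F = 6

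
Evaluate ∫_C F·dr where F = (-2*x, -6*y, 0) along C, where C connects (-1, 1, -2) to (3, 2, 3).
-17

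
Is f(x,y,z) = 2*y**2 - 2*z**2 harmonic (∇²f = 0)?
Yes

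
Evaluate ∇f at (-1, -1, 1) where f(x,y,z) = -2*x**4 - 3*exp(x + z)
(5, 0, -3)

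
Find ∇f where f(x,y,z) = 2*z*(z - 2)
(0, 0, 4*z - 4)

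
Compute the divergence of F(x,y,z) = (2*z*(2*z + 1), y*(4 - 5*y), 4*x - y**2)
4 - 10*y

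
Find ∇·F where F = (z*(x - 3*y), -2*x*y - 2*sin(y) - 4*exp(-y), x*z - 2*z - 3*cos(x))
-x + z - 2*cos(y) - 2 + 4*exp(-y)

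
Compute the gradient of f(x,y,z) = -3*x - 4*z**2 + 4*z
(-3, 0, 4 - 8*z)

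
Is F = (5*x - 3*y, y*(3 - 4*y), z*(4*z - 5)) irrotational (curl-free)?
No, ∇×F = (0, 0, 3)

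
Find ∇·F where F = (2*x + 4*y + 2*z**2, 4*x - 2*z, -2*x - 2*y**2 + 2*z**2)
4*z + 2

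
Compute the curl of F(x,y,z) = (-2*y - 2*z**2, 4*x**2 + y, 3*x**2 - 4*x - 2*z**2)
(0, -6*x - 4*z + 4, 8*x + 2)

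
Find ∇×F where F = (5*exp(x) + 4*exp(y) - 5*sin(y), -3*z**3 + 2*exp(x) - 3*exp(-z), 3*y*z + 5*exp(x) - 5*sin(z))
(9*z**2 + 3*z - 3*exp(-z), -5*exp(x), 2*exp(x) - 4*exp(y) + 5*cos(y))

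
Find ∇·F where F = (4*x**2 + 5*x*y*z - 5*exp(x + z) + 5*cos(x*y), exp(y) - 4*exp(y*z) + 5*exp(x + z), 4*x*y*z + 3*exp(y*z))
4*x*y + 8*x + 5*y*z + 3*y*exp(y*z) - 5*y*sin(x*y) - 4*z*exp(y*z) + exp(y) - 5*exp(x + z)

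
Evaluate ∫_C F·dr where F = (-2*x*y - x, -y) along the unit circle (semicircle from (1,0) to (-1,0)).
0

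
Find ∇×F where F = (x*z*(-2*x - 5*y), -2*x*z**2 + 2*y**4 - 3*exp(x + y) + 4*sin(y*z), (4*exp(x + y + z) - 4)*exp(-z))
(4*x*z - 4*y*cos(y*z) + 4*exp(x + y), -2*x**2 - 5*x*y - 4*exp(x + y), 5*x*z - 2*z**2 - 3*exp(x + y))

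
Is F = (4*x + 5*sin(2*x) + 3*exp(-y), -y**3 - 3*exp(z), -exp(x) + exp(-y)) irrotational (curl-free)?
No, ∇×F = (3*exp(z) - exp(-y), exp(x), 3*exp(-y))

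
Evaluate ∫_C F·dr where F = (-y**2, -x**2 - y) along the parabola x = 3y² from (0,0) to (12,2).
-418/5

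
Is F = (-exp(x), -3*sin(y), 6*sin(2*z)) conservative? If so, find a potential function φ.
Yes, F is conservative. φ = -exp(x) + 3*cos(y) - 3*cos(2*z)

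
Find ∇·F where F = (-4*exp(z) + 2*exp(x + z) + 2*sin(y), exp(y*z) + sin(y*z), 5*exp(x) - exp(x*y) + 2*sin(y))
z*exp(y*z) + z*cos(y*z) + 2*exp(x + z)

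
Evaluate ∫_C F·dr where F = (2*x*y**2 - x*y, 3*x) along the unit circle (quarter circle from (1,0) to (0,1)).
-1/6 + 3*pi/4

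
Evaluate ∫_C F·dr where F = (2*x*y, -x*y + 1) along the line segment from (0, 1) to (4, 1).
16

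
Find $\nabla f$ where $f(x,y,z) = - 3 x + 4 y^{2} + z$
(-3, 8*y, 1)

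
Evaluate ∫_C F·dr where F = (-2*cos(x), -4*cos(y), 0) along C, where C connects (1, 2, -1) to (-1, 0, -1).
4*sin(1) + 4*sin(2)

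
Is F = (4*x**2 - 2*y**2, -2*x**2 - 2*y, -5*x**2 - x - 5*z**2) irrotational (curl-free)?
No, ∇×F = (0, 10*x + 1, -4*x + 4*y)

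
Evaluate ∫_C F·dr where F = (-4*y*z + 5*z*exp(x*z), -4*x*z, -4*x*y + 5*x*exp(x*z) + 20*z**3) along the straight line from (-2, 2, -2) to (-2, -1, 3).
-5*exp(4) + 5*exp(-6) + 333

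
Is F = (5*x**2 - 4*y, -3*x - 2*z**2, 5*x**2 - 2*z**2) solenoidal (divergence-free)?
No, ∇·F = 10*x - 4*z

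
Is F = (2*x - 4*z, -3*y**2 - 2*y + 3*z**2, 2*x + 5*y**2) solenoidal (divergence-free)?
No, ∇·F = -6*y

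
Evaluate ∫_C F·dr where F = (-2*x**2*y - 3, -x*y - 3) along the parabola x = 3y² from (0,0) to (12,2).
-14202/7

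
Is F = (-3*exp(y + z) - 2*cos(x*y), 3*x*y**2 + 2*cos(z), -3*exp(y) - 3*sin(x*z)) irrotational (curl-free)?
No, ∇×F = (-3*exp(y) + 2*sin(z), 3*z*cos(x*z) - 3*exp(y + z), -2*x*sin(x*y) + 3*y**2 + 3*exp(y + z))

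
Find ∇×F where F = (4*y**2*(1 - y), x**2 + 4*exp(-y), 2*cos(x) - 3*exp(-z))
(0, 2*sin(x), 2*x + 12*y**2 - 8*y)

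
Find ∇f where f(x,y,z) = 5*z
(0, 0, 5)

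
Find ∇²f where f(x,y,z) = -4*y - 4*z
0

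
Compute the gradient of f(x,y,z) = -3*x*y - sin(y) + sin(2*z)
(-3*y, -3*x - cos(y), 2*cos(2*z))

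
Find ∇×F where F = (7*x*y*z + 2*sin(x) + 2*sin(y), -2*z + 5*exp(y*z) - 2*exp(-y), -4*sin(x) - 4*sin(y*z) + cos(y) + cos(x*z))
(-5*y*exp(y*z) - 4*z*cos(y*z) - sin(y) + 2, 7*x*y + z*sin(x*z) + 4*cos(x), -7*x*z - 2*cos(y))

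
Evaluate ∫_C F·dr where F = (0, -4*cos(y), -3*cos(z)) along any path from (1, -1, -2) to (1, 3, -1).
-3*sin(2) - sin(1) - 4*sin(3)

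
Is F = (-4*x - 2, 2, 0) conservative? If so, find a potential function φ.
Yes, F is conservative. φ = -2*x**2 - 2*x + 2*y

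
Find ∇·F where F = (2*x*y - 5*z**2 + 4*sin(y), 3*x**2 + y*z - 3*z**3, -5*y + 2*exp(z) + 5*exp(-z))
2*y + z + 2*exp(z) - 5*exp(-z)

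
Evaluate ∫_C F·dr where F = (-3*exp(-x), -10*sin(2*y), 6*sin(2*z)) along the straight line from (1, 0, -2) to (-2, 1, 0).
-8 + 5*cos(2) + 3*cos(4) - 3*exp(-1) + 3*exp(2)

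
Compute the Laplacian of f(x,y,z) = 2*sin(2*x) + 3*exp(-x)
-8*sin(2*x) + 3*exp(-x)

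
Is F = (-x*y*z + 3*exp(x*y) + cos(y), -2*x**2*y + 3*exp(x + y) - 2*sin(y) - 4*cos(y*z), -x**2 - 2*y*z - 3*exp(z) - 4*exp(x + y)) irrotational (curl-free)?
No, ∇×F = (-4*y*sin(y*z) - 2*z - 4*exp(x + y), -x*y + 2*x + 4*exp(x + y), -4*x*y + x*z - 3*x*exp(x*y) + 3*exp(x + y) + sin(y))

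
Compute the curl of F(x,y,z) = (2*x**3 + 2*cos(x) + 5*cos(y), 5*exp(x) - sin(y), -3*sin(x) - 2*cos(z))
(0, 3*cos(x), 5*exp(x) + 5*sin(y))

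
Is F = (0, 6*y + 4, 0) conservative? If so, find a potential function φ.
Yes, F is conservative. φ = y*(3*y + 4)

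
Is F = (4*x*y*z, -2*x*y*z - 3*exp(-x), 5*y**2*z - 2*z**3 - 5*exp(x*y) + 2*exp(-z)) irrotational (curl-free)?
No, ∇×F = (2*x*y - 5*x*exp(x*y) + 10*y*z, y*(4*x + 5*exp(x*y)), -4*x*z - 2*y*z + 3*exp(-x))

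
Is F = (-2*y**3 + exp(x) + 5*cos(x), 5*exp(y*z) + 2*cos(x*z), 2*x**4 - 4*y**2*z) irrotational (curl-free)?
No, ∇×F = (2*x*sin(x*z) - 8*y*z - 5*y*exp(y*z), -8*x**3, 6*y**2 - 2*z*sin(x*z))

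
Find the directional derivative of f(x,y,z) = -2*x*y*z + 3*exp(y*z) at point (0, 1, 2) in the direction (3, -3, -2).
6*sqrt(22)*(-2*exp(2) - 1)/11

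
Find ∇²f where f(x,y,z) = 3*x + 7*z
0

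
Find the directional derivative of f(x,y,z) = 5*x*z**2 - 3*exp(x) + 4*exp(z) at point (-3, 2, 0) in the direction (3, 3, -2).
sqrt(22)*(-8*exp(3) - 9)*exp(-3)/22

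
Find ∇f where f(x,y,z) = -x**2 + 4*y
(-2*x, 4, 0)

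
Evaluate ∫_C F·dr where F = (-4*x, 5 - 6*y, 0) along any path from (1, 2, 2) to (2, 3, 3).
-16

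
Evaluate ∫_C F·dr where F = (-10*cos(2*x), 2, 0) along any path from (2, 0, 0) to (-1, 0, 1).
5*sin(4) + 5*sin(2)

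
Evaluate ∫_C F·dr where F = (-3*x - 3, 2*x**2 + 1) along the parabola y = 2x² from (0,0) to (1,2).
-1/2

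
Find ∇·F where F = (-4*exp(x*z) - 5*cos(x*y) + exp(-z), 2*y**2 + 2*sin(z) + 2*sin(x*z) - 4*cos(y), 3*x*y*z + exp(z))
3*x*y + 5*y*sin(x*y) + 4*y - 4*z*exp(x*z) + exp(z) + 4*sin(y)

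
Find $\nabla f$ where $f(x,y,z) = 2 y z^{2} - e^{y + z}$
(0, 2*z**2 - exp(y + z), 4*y*z - exp(y + z))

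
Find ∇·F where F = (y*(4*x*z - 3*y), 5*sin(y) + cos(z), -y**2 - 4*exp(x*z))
-4*x*exp(x*z) + 4*y*z + 5*cos(y)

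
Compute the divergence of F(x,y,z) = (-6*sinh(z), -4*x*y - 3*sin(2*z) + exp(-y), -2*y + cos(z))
-4*x - sin(z) - exp(-y)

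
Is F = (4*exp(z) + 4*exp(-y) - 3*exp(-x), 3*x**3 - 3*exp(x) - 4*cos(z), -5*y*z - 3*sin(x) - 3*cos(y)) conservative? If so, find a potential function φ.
No, ∇×F = (-5*z + 3*sin(y) - 4*sin(z), 4*exp(z) + 3*cos(x), 9*x**2 - 3*exp(x) + 4*exp(-y)) ≠ 0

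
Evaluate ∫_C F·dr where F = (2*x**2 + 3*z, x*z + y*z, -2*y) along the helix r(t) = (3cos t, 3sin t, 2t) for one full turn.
9*pi*(3 + 2*pi)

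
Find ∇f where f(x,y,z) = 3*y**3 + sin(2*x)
(2*cos(2*x), 9*y**2, 0)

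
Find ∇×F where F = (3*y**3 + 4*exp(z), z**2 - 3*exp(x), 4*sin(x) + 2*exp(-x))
(-2*z, 4*exp(z) - 4*cos(x) + 2*exp(-x), -9*y**2 - 3*exp(x))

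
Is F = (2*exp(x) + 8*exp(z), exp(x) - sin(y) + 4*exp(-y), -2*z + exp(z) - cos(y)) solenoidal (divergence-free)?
No, ∇·F = 2*exp(x) + exp(z) - cos(y) - 2 - 4*exp(-y)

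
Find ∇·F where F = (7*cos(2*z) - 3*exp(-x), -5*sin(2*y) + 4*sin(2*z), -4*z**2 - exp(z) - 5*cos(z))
-8*z - exp(z) + 5*sin(z) - 10*cos(2*y) + 3*exp(-x)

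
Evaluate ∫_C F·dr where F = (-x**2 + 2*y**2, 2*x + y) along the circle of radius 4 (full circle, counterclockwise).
32*pi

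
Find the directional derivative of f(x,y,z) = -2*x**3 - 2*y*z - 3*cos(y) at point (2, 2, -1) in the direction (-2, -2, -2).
sqrt(3)*(26/3 - sin(2))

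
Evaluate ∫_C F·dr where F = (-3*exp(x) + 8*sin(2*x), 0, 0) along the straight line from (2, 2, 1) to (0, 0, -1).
-7 + 4*cos(4) + 3*exp(2)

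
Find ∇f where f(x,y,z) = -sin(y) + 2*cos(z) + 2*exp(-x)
(-2*exp(-x), -cos(y), -2*sin(z))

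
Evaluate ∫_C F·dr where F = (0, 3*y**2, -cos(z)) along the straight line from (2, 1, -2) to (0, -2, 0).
-9 - sin(2)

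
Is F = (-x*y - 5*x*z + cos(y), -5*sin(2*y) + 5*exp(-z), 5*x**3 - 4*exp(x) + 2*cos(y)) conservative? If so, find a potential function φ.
No, ∇×F = (-2*sin(y) + 5*exp(-z), -15*x**2 - 5*x + 4*exp(x), x + sin(y)) ≠ 0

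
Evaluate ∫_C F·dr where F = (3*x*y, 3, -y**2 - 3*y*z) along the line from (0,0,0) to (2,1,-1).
19/3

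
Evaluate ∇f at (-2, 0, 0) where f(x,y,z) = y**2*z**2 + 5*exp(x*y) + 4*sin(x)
(4*cos(2), -10, 0)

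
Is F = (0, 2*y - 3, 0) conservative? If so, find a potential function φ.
Yes, F is conservative. φ = y*(y - 3)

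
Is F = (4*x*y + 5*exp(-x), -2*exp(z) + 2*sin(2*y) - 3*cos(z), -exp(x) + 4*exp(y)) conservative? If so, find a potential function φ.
No, ∇×F = (4*exp(y) + 2*exp(z) - 3*sin(z), exp(x), -4*x) ≠ 0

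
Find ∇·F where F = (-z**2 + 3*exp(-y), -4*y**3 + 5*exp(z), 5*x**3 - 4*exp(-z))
-12*y**2 + 4*exp(-z)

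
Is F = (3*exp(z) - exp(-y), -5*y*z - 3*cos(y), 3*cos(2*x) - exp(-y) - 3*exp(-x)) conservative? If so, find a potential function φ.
No, ∇×F = (5*y + exp(-y), 3*exp(z) + 6*sin(2*x) - 3*exp(-x), -exp(-y)) ≠ 0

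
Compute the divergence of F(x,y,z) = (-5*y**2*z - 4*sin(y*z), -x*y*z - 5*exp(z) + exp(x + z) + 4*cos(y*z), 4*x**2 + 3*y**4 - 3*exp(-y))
-z*(x + 4*sin(y*z))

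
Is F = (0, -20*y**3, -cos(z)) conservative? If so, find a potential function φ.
Yes, F is conservative. φ = -5*y**4 - sin(z)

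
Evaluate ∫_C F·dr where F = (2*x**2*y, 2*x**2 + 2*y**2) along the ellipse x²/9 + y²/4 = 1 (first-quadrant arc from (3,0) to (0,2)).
88/3 - 27*pi/4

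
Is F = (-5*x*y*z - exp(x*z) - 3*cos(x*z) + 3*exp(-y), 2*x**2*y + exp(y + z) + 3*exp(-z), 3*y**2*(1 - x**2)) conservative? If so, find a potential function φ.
No, ∇×F = ((-(6*y*(x**2 - 1) + exp(y + z))*exp(z) + 3)*exp(-z), x*(6*y**2 - 5*y - exp(x*z) + 3*sin(x*z)), 4*x*y + 5*x*z + 3*exp(-y)) ≠ 0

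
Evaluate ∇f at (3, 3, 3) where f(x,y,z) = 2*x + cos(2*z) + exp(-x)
(2 - exp(-3), 0, -2*sin(6))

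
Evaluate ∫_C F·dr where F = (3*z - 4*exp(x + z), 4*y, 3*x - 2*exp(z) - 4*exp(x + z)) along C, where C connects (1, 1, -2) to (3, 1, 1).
-4*exp(4) - 2*E + 2*exp(-2) + 4*exp(-1) + 15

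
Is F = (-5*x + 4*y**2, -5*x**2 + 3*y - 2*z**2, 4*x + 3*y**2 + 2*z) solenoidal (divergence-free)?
Yes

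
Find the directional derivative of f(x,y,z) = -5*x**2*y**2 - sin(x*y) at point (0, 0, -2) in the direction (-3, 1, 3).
0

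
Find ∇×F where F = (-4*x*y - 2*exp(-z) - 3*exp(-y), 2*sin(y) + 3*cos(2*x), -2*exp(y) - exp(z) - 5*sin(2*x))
(-2*exp(y), 10*cos(2*x) + 2*exp(-z), 4*x - 6*sin(2*x) - 3*exp(-y))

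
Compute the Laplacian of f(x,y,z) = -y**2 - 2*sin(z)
2*sin(z) - 2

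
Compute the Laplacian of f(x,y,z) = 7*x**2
14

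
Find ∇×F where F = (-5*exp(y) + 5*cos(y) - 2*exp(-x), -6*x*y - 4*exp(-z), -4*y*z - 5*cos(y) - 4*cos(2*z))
(-4*z + 5*sin(y) - 4*exp(-z), 0, -6*y + 5*exp(y) + 5*sin(y))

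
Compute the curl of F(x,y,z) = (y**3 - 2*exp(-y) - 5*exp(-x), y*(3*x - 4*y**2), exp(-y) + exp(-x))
(-exp(-y), exp(-x), -3*y**2 + 3*y - 2*exp(-y))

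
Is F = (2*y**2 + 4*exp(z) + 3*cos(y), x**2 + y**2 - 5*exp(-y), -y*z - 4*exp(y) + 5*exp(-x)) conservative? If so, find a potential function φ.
No, ∇×F = (-z - 4*exp(y), 4*exp(z) + 5*exp(-x), 2*x - 4*y + 3*sin(y)) ≠ 0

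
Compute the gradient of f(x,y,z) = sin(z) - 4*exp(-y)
(0, 4*exp(-y), cos(z))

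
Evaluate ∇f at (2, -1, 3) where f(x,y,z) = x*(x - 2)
(2, 0, 0)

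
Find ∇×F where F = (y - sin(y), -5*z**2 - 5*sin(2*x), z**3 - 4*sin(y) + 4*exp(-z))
(10*z - 4*cos(y), 0, -10*cos(2*x) + cos(y) - 1)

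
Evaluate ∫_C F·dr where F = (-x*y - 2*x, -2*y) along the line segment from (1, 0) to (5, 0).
-24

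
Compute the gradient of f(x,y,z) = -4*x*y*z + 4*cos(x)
(-4*y*z - 4*sin(x), -4*x*z, -4*x*y)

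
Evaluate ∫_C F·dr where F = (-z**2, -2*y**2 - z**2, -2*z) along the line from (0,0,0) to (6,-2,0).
16/3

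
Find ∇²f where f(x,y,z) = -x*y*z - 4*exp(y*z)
4*(-y**2 - z**2)*exp(y*z)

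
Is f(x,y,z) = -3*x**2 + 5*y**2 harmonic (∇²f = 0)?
No, ∇²f = 4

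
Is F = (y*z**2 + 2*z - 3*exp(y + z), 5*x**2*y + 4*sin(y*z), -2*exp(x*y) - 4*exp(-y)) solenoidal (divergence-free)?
No, ∇·F = 5*x**2 + 4*z*cos(y*z)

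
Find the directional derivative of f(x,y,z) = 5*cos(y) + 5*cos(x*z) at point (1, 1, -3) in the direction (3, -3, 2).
5*sqrt(22)*(-7*sin(3) + 3*sin(1))/22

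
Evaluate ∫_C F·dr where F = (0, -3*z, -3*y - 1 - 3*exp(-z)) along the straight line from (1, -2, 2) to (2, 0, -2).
-8 + 6*sinh(2)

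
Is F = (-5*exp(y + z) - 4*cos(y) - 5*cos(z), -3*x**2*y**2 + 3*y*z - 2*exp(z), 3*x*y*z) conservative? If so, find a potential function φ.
No, ∇×F = (3*x*z - 3*y + 2*exp(z), -3*y*z - 5*exp(y + z) + 5*sin(z), -6*x*y**2 + 5*exp(y + z) - 4*sin(y)) ≠ 0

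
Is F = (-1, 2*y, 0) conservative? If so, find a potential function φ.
Yes, F is conservative. φ = -x + y**2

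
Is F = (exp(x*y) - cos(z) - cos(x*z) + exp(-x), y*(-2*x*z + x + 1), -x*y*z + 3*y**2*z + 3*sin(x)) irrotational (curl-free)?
No, ∇×F = (2*x*y - x*z + 6*y*z, x*sin(x*z) + y*z + sin(z) - 3*cos(x), -x*exp(x*y) - 2*y*z + y)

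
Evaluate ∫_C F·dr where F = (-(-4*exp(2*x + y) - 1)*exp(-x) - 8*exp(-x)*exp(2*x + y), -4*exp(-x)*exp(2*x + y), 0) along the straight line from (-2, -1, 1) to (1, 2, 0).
(-4*exp(6) - exp(2) + 4 + exp(5))*exp(-3)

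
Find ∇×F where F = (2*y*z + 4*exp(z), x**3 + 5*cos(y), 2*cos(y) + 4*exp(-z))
(-2*sin(y), 2*y + 4*exp(z), 3*x**2 - 2*z)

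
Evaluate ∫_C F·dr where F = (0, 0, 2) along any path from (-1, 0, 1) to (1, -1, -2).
-6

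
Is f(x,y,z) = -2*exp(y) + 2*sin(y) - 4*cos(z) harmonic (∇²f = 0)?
No, ∇²f = -2*exp(y) - 2*sin(y) + 4*cos(z)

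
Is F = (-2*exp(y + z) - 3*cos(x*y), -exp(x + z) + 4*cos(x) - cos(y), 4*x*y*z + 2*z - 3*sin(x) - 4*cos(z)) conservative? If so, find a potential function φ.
No, ∇×F = (4*x*z + exp(x + z), -4*y*z - 2*exp(y + z) + 3*cos(x), -3*x*sin(x*y) - exp(x + z) + 2*exp(y + z) - 4*sin(x)) ≠ 0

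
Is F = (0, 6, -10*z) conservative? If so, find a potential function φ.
Yes, F is conservative. φ = 6*y - 5*z**2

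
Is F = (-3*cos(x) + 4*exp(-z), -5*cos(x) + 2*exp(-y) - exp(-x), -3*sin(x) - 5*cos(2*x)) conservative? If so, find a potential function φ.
No, ∇×F = (0, ((3 - 20*sin(x))*exp(z)*cos(x) - 4)*exp(-z), 5*sin(x) + exp(-x)) ≠ 0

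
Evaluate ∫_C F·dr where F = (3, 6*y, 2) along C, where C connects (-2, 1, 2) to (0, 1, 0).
2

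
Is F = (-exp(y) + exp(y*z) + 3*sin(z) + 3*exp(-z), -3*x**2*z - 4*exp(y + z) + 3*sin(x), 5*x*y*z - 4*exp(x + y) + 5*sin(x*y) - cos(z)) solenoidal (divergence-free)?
No, ∇·F = 5*x*y - 4*exp(y + z) + sin(z)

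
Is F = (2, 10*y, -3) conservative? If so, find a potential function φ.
Yes, F is conservative. φ = 2*x + 5*y**2 - 3*z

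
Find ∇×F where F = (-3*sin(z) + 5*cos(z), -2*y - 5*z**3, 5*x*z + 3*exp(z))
(15*z**2, -5*z - 5*sin(z) - 3*cos(z), 0)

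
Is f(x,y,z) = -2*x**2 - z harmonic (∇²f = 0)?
No, ∇²f = -4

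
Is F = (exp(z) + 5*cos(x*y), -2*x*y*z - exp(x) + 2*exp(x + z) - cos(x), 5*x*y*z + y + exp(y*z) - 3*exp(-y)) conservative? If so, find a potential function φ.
No, ∇×F = (2*x*y + 5*x*z + z*exp(y*z) - 2*exp(x + z) + 1 + 3*exp(-y), -5*y*z + exp(z), 5*x*sin(x*y) - 2*y*z - exp(x) + 2*exp(x + z) + sin(x)) ≠ 0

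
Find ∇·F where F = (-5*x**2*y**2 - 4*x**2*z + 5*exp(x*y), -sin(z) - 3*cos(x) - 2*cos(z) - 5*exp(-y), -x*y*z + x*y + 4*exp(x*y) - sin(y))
-10*x*y**2 - x*y - 8*x*z + 5*y*exp(x*y) + 5*exp(-y)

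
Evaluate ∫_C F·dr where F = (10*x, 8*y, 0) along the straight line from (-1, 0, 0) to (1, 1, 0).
4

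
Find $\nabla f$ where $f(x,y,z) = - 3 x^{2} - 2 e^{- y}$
(-6*x, 2*exp(-y), 0)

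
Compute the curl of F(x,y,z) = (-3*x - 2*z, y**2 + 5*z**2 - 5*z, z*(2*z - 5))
(5 - 10*z, -2, 0)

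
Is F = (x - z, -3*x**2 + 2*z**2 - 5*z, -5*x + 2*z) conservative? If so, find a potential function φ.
No, ∇×F = (5 - 4*z, 4, -6*x) ≠ 0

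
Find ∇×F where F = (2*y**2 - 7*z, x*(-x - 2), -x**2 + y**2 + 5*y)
(2*y + 5, 2*x - 7, -2*x - 4*y - 2)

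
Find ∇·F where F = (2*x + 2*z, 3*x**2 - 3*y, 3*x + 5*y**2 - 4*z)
-5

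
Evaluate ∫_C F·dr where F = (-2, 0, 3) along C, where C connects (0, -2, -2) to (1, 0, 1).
7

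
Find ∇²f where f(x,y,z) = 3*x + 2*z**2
4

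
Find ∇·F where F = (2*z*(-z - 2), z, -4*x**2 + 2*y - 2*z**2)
-4*z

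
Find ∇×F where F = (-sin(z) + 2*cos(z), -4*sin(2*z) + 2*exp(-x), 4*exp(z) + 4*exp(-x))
(8*cos(2*z), -2*sin(z) - cos(z) + 4*exp(-x), -2*exp(-x))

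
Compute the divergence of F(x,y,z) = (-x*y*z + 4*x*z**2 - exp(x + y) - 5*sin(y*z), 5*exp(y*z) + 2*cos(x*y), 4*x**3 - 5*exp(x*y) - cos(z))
-2*x*sin(x*y) - y*z + 4*z**2 + 5*z*exp(y*z) - exp(x + y) + sin(z)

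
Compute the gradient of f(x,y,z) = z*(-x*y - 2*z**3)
(-y*z, -x*z, -x*y - 8*z**3)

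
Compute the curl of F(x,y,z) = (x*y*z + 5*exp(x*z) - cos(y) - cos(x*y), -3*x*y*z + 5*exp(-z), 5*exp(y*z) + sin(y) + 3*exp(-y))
(3*x*y + 5*z*exp(y*z) + cos(y) + 5*exp(-z) - 3*exp(-y), x*(y + 5*exp(x*z)), -x*z - x*sin(x*y) - 3*y*z - sin(y))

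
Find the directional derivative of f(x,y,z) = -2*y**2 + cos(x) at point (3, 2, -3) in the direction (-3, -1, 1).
sqrt(11)*(3*sin(3) + 8)/11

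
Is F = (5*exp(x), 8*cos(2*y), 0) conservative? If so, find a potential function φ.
Yes, F is conservative. φ = 5*exp(x) + 4*sin(2*y)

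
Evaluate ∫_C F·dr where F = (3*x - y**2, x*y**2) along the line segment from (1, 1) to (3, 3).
70/3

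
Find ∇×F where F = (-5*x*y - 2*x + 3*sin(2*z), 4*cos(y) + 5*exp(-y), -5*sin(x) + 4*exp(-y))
(-4*exp(-y), 5*cos(x) + 6*cos(2*z), 5*x)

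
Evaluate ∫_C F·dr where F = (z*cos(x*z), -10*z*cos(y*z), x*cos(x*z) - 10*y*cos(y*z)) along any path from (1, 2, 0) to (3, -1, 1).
sin(3) + 10*sin(1)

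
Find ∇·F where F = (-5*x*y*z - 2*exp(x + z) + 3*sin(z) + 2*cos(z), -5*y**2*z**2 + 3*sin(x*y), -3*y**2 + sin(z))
3*x*cos(x*y) - 10*y*z**2 - 5*y*z - 2*exp(x + z) + cos(z)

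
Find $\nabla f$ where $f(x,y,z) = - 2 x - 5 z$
(-2, 0, -5)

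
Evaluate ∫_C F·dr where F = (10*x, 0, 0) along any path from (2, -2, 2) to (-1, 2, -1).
-15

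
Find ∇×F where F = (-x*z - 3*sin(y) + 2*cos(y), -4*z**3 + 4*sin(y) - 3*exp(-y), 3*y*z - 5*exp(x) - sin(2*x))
(3*z*(4*z + 1), -x + 5*exp(x) + 2*cos(2*x), 2*sin(y) + 3*cos(y))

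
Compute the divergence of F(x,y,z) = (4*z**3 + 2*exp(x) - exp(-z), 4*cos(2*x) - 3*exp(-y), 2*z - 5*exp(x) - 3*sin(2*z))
2*exp(x) - 6*cos(2*z) + 2 + 3*exp(-y)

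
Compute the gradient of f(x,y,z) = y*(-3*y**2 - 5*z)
(0, -9*y**2 - 5*z, -5*y)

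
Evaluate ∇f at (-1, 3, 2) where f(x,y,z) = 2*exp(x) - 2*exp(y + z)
(2*exp(-1), -2*exp(5), -2*exp(5))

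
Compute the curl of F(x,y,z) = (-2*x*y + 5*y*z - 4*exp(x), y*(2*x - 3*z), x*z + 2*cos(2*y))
(3*y - 4*sin(2*y), 5*y - z, 2*x + 2*y - 5*z)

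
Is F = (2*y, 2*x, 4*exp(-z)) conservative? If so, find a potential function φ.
Yes, F is conservative. φ = 2*x*y - 4*exp(-z)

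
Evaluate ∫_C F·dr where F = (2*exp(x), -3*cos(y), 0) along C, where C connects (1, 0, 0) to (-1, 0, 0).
-4*sinh(1)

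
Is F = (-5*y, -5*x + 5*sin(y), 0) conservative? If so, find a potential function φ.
Yes, F is conservative. φ = -5*x*y - 5*cos(y)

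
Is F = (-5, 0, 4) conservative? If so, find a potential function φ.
Yes, F is conservative. φ = -5*x + 4*z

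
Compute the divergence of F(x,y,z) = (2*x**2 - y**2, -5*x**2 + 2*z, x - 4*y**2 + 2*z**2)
4*x + 4*z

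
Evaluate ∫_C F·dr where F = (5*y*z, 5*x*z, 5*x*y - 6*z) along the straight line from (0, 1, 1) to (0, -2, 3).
-24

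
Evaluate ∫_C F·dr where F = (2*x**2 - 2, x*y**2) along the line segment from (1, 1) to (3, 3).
100/3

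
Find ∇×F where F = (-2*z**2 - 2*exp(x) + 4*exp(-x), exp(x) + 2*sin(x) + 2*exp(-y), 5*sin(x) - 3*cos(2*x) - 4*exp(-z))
(0, -4*z - 6*sin(2*x) - 5*cos(x), exp(x) + 2*cos(x))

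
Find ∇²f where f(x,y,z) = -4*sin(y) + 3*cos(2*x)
4*sin(y) - 12*cos(2*x)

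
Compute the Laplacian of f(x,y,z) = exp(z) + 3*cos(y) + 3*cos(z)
exp(z) - 3*cos(y) - 3*cos(z)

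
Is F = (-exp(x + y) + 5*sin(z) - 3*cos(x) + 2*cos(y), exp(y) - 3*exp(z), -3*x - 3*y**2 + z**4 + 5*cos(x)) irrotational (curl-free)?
No, ∇×F = (-6*y + 3*exp(z), 5*sin(x) + 5*cos(z) + 3, exp(x + y) + 2*sin(y))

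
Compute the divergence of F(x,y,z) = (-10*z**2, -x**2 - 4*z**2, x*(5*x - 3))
0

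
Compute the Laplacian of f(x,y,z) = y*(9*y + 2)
18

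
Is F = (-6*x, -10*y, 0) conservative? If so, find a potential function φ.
Yes, F is conservative. φ = -3*x**2 - 5*y**2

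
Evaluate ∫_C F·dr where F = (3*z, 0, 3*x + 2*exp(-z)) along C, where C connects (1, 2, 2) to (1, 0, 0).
-8 + 2*exp(-2)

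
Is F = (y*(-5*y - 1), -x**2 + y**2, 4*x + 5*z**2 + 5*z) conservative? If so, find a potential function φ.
No, ∇×F = (0, -4, -2*x + 10*y + 1) ≠ 0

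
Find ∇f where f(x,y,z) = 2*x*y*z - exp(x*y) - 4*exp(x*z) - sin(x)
(2*y*z - y*exp(x*y) - 4*z*exp(x*z) - cos(x), x*(2*z - exp(x*y)), 2*x*(y - 2*exp(x*z)))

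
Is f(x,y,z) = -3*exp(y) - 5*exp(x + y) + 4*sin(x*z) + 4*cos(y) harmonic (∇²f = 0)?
No, ∇²f = -4*x**2*sin(x*z) - 4*z**2*sin(x*z) - 3*exp(y) - 10*exp(x + y) - 4*cos(y)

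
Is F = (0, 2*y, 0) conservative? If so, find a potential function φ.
Yes, F is conservative. φ = y**2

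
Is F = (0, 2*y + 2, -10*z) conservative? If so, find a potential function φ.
Yes, F is conservative. φ = y**2 + 2*y - 5*z**2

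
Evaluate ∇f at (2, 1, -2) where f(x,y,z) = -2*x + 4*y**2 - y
(-2, 7, 0)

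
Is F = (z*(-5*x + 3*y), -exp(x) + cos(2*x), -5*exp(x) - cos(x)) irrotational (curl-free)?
No, ∇×F = (0, -5*x + 3*y + 5*exp(x) - sin(x), -3*z - exp(x) - 2*sin(2*x))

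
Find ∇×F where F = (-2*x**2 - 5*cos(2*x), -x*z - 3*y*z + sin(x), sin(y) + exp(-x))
(x + 3*y + cos(y), exp(-x), -z + cos(x))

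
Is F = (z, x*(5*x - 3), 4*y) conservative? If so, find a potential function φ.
No, ∇×F = (4, 1, 10*x - 3) ≠ 0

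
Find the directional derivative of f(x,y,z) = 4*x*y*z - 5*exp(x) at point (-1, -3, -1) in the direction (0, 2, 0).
4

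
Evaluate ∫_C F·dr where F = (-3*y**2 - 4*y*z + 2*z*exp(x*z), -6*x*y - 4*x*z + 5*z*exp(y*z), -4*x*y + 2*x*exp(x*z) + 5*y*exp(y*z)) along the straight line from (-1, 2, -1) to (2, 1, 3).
-34 - 2*E - 5*exp(-2) + 5*exp(3) + 2*exp(6)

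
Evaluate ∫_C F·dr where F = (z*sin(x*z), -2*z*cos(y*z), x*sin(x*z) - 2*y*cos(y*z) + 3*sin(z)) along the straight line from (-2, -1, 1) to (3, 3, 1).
-2*sin(1) + cos(2) - 2*sin(3) - cos(3)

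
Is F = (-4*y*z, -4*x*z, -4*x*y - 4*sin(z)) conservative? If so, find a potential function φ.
Yes, F is conservative. φ = -4*x*y*z + 4*cos(z)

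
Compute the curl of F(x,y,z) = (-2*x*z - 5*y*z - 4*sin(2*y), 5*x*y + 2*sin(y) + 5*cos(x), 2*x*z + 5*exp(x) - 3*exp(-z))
(0, -2*x - 5*y - 2*z - 5*exp(x), 5*y + 5*z - 5*sin(x) + 8*cos(2*y))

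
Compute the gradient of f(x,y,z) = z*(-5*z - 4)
(0, 0, -10*z - 4)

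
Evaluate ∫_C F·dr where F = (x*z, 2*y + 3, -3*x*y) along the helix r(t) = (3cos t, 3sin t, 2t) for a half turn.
9*pi/2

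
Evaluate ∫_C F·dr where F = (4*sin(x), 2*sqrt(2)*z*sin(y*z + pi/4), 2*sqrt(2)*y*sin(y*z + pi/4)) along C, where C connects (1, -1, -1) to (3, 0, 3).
-2 - 2*sin(1) + 6*cos(1) - 4*cos(3)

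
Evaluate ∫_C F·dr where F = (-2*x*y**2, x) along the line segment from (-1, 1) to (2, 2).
-11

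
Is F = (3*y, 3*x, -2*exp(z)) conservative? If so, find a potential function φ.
Yes, F is conservative. φ = 3*x*y - 2*exp(z)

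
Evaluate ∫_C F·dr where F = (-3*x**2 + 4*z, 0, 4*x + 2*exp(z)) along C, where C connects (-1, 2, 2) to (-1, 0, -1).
-2*exp(2) + 2*exp(-1) + 12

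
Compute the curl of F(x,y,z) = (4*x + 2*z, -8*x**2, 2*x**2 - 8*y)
(-8, 2 - 4*x, -16*x)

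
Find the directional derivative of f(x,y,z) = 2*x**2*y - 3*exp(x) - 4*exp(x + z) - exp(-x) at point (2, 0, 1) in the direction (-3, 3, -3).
sqrt(3)*(-1 + 8*exp(2) + 3*exp(4) + 8*exp(5))*exp(-2)/3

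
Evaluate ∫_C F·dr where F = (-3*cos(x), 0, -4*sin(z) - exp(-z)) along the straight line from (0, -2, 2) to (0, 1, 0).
-exp(-2) - 4*cos(2) + 5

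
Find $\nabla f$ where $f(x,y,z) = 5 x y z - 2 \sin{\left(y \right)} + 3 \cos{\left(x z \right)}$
(z*(5*y - 3*sin(x*z)), 5*x*z - 2*cos(y), x*(5*y - 3*sin(x*z)))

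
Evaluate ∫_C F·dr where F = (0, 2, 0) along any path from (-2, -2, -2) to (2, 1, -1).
6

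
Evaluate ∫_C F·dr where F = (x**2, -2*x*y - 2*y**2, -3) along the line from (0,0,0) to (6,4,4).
-140/3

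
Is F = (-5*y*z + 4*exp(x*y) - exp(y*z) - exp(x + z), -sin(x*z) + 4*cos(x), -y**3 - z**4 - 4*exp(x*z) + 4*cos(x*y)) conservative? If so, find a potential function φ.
No, ∇×F = (-4*x*sin(x*y) + x*cos(x*z) - 3*y**2, -y*exp(y*z) + 4*y*sin(x*y) - 5*y + 4*z*exp(x*z) - exp(x + z), -4*x*exp(x*y) + z*exp(y*z) - z*cos(x*z) + 5*z - 4*sin(x)) ≠ 0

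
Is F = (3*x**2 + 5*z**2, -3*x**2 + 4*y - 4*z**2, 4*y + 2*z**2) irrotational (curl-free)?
No, ∇×F = (8*z + 4, 10*z, -6*x)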